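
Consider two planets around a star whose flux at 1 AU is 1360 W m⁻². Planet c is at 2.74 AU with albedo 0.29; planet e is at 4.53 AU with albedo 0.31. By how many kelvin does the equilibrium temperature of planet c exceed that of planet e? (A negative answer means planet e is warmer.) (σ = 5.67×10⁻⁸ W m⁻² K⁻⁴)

T_eq = [S₀(1−A)/(4σd²)]^(1/4), so T ∝ (1−A)^(1/4) / √d.
T₁ = [1360×0.71/(4×5.67×10⁻⁸×2.74²)]^(1/4) = 154.32 K.
T₂ = [1360×0.69/(4×5.67×10⁻⁸×4.53²)]^(1/4) = 119.16 K.

ΔT ≈ 35.2 K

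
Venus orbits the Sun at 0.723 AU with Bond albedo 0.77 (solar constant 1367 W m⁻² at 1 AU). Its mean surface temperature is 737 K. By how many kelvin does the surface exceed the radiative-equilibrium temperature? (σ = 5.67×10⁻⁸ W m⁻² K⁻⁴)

ΔT ≈ 510.1 K

S = 1367/0.723² = 2615 W m⁻².
T_eq = [S(1−A)/(4σ)]^(1/4) = [2615×0.23/(4×5.67×10⁻⁸)]^(1/4) = 226.9 K.
ΔT = T_surf − T_eq = 737 − 226.9.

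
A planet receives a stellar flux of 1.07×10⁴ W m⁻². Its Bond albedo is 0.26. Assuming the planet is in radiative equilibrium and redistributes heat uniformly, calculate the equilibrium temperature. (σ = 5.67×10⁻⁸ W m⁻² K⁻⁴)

Energy balance: absorbed = emitted ⇒ πR²·S(1−A) = 4πR²·σT_eq⁴, so T_eq⁴ = S(1−A)/(4σ).
T_eq = [1.07×10⁴ × 0.74 / (4 × 5.67×10⁻⁸)]^(1/4) = (3.49×10¹⁰)^(1/4) = 432 K.

T_eq ≈ 432 K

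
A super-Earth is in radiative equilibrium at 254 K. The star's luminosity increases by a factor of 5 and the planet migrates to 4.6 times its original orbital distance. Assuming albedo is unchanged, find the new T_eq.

T_eq ∝ L^(1/4) · d^(−1/2).
T′ = 254 × 5^(1/4) / 4.6^(1/2) = 177 K.

T_eq ≈ 177 K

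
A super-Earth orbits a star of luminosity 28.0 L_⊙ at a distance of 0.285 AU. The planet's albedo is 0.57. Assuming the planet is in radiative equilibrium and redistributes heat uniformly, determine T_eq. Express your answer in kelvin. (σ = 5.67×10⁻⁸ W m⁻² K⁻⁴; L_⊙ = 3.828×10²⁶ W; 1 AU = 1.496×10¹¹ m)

T_eq ≈ 971 K

d = 0.285 AU = 4.26×10¹⁰ m.
L = 28.0 × 3.828×10²⁶ = 1.07×10²⁸ W.
Flux: S = L/(4πd²) = 1.07×10²⁸/(4π×(4.26×10¹⁰)²) = 4.69×10⁵ W m⁻².
Energy balance: absorbed = emitted ⇒ πR²·S(1−A) = 4πR²·σT_eq⁴, so T_eq⁴ = S(1−A)/(4σ).
T_eq = [4.69×10⁵ × 0.43 / (4 × 5.67×10⁻⁸)]^(1/4) = (8.90×10¹¹)^(1/4) = 971 K.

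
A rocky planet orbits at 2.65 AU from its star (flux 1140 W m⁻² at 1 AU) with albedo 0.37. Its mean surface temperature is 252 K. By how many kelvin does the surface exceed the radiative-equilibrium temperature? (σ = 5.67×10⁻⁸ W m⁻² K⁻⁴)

ΔT ≈ 106.3 K

S = 1140/2.65² = 162.3 W m⁻².
T_eq = [S(1−A)/(4σ)]^(1/4) = [162.3×0.63/(4×5.67×10⁻⁸)]^(1/4) = 145.7 K.
ΔT = T_surf − T_eq = 252 − 145.7.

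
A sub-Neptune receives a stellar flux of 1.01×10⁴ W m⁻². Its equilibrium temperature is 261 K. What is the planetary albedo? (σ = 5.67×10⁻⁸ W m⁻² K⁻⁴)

A ≈ 0.90

From T_eq⁴ = S(1−A)/(4σ): 1−A = 4σT_eq⁴/S.
1−A = 4 × 5.67×10⁻⁸ × (261)⁴ / 1.01×10⁴ = 0.104.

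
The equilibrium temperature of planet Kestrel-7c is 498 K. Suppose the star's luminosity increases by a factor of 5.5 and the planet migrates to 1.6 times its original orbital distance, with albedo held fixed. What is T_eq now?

T_eq ∝ L^(1/4) · d^(−1/2).
T′ = 498 × 5.5^(1/4) / 1.6^(1/2) = 603 K.

T_eq ≈ 603 K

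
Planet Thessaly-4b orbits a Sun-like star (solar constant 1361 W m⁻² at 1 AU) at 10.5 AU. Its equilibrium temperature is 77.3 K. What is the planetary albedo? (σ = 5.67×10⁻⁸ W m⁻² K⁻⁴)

A ≈ 0.34

Flux at 10.5 AU: S = 1361/10.5² = 12.3 W m⁻².
From T_eq⁴ = S(1−A)/(4σ): 1−A = 4σT_eq⁴/S.
1−A = 4 × 5.67×10⁻⁸ × (77.3)⁴ / 12.3 = 0.656.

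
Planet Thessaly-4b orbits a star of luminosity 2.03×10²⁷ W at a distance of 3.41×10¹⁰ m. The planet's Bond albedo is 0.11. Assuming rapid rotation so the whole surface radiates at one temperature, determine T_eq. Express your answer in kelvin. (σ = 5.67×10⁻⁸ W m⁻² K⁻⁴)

T_eq ≈ 859 K

Flux: S = L/(4πd²) = 2.03×10²⁷/(4π×(3.41×10¹⁰)²) = 1.39×10⁵ W m⁻².
Energy balance: absorbed = emitted ⇒ πR²·S(1−A) = 4πR²·σT_eq⁴, so T_eq⁴ = S(1−A)/(4σ).
T_eq = [1.39×10⁵ × 0.89 / (4 × 5.67×10⁻⁸)]^(1/4) = (5.45×10¹¹)^(1/4) = 859 K.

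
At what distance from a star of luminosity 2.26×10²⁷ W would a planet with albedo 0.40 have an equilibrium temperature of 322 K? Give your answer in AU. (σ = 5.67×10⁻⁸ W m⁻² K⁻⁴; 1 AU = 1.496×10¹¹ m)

d ≈ 1.41 AU

From T_eq⁴ = L(1−A)/(16πσd²): d = √[L(1−A)/(16πσT_eq⁴)].
d = √[2.26×10²⁷ × 0.60 / (16π × 5.67×10⁻⁸ × (322)⁴)] = 2.10×10¹¹ m = 1.41 AU.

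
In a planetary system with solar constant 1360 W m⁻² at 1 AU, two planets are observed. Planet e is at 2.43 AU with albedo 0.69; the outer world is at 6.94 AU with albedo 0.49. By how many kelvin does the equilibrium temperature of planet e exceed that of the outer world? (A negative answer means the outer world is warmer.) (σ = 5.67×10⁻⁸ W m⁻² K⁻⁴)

ΔT ≈ 43.9 K

T_eq = [S₀(1−A)/(4σd²)]^(1/4), so T ∝ (1−A)^(1/4) / √d.
T₁ = [1360×0.31/(4×5.67×10⁻⁸×2.43²)]^(1/4) = 133.20 K.
T₂ = [1360×0.51/(4×5.67×10⁻⁸×6.94²)]^(1/4) = 89.27 K.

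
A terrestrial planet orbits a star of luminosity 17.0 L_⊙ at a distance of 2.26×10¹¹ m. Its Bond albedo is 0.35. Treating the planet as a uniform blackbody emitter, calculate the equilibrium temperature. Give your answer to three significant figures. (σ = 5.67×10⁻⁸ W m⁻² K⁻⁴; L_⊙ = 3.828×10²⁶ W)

T_eq ≈ 413 K

L = 17.0 × 3.828×10²⁶ = 6.51×10²⁷ W.
Flux: S = L/(4πd²) = 6.51×10²⁷/(4π×(2.26×10¹¹)²) = 1.01×10⁴ W m⁻².
Energy balance: absorbed = emitted ⇒ πR²·S(1−A) = 4πR²·σT_eq⁴, so T_eq⁴ = S(1−A)/(4σ).
T_eq = [1.01×10⁴ × 0.65 / (4 × 5.67×10⁻⁸)]^(1/4) = (2.91×10¹⁰)^(1/4) = 413 K.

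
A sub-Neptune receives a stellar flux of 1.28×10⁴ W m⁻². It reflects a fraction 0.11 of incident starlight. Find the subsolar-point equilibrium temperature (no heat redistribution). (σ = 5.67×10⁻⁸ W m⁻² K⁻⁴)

At the subsolar point the surface absorbs S(1−A) and emits σT⁴ per unit area — no factor of 4, since only the local patch is in balance.
T = [1.28×10⁴ × 0.89 / 5.67×10⁻⁸]^(1/4) = (2.01×10¹¹)^(1/4) = 670 K.

T_ss ≈ 670 K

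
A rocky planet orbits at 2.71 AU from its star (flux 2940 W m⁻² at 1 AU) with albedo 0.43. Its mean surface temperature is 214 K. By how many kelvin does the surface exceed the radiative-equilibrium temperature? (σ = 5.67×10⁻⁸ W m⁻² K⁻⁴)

S = 2940/2.71² = 400.3 W m⁻².
T_eq = [S(1−A)/(4σ)]^(1/4) = [400.3×0.57/(4×5.67×10⁻⁸)]^(1/4) = 178.1 K.
ΔT = T_surf − T_eq = 214 − 178.1.

ΔT ≈ 35.9 K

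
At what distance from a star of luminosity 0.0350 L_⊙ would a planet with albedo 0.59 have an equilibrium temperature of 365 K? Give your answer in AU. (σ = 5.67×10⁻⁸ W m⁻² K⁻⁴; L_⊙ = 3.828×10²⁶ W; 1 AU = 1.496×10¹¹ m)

L = 0.0350 × 3.828×10²⁶ = 1.34×10²⁵ W.
From T_eq⁴ = L(1−A)/(16πσd²): d = √[L(1−A)/(16πσT_eq⁴)].
d = √[1.34×10²⁵ × 0.41 / (16π × 5.67×10⁻⁸ × (365)⁴)] = 1.04×10¹⁰ m = 0.0697 AU.

d ≈ 0.0697 AU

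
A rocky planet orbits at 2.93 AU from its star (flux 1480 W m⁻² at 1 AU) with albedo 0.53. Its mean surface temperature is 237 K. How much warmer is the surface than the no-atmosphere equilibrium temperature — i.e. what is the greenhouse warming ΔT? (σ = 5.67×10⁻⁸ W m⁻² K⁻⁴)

ΔT ≈ 99.5 K

S = 1480/2.93² = 172.4 W m⁻².
T_eq = [S(1−A)/(4σ)]^(1/4) = [172.4×0.47/(4×5.67×10⁻⁸)]^(1/4) = 137.5 K.
ΔT = T_surf − T_eq = 237 − 137.5.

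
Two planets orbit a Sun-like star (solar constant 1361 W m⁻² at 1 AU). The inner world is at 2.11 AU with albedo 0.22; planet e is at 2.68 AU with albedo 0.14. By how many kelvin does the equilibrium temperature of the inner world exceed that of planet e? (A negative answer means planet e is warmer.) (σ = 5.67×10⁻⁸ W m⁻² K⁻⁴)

ΔT ≈ 16.3 K

T_eq = [S₀(1−A)/(4σd²)]^(1/4), so T ∝ (1−A)^(1/4) / √d.
T₁ = [1361×0.78/(4×5.67×10⁻⁸×2.11²)]^(1/4) = 180.07 K.
T₂ = [1361×0.86/(4×5.67×10⁻⁸×2.68²)]^(1/4) = 163.72 K.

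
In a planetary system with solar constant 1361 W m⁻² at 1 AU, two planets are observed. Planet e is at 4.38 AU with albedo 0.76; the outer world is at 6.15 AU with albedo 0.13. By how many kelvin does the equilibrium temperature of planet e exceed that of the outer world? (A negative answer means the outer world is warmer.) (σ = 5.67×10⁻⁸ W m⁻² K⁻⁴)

ΔT ≈ -15.3 K

T_eq = [S₀(1−A)/(4σd²)]^(1/4), so T ∝ (1−A)^(1/4) / √d.
T₁ = [1361×0.24/(4×5.67×10⁻⁸×4.38²)]^(1/4) = 93.08 K.
T₂ = [1361×0.87/(4×5.67×10⁻⁸×6.15²)]^(1/4) = 108.39 K.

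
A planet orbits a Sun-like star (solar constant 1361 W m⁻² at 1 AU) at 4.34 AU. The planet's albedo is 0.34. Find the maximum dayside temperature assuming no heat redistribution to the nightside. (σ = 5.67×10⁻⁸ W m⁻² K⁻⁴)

T_ss ≈ 170 K

Flux at 4.34 AU: S = 1361/4.34² = 72.3 W m⁻².
With no redistribution each surface element balances locally: S(1−A) = σT⁴.
T = [72.3 × 0.66 / 5.67×10⁻⁸]^(1/4) = (8.41×10⁸)^(1/4) = 170 K.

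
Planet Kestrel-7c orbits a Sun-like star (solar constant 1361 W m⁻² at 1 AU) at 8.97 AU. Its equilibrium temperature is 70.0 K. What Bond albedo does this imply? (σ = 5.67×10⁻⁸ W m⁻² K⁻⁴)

Flux at 8.97 AU: S = 1361/8.97² = 16.9 W m⁻².
From T_eq⁴ = S(1−A)/(4σ): 1−A = 4σT_eq⁴/S.
1−A = 4 × 5.67×10⁻⁸ × (70.0)⁴ / 16.9 = 0.322.

A ≈ 0.68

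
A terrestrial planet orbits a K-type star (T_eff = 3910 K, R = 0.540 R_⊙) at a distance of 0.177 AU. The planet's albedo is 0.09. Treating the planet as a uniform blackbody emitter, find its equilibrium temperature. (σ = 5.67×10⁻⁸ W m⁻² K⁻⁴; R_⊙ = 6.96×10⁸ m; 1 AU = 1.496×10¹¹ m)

R_⋆ = 0.540 × 6.96×10⁸ = 3.76×10⁸ m.
d = 0.177 AU = 2.65×10¹⁰ m.
L = 4πR_⋆²σT_⋆⁴ = 4π(3.76×10⁸)² × 5.67×10⁻⁸ × (3910)⁴ = 2.35×10²⁵ W.
S = L/(4πd²) = 2670 W m⁻².
Energy balance: absorbed = emitted ⇒ πR²·S(1−A) = 4πR²·σT_eq⁴, so T_eq⁴ = S(1−A)/(4σ).
T_eq = [2670 × 0.91 / (4 × 5.67×10⁻⁸)]^(1/4) = (1.07×10¹⁰)^(1/4) = 322 K.

T_eq ≈ 322 K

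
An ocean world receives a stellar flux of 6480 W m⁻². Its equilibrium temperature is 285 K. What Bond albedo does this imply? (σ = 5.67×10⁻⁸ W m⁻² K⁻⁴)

A ≈ 0.77

From T_eq⁴ = S(1−A)/(4σ): 1−A = 4σT_eq⁴/S.
1−A = 4 × 5.67×10⁻⁸ × (285)⁴ / 6480 = 0.231.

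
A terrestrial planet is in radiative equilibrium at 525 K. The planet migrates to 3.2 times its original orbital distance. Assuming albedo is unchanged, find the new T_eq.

T_eq ≈ 293 K

T_eq ∝ L^(1/4) · d^(−1/2).
T′ = 525 / 3.2^(1/2) = 293 K.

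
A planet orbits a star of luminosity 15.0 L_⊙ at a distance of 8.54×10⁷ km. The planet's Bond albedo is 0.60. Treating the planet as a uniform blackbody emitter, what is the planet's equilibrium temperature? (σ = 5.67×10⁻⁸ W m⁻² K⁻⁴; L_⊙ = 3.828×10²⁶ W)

T_eq ≈ 577 K

d = 8.54×10⁷ km = 8.54×10¹⁰ m.
L = 15.0 × 3.828×10²⁶ = 5.74×10²⁷ W.
Flux: S = L/(4πd²) = 5.74×10²⁷/(4π×(8.54×10¹⁰)²) = 6.27×10⁴ W m⁻².
Energy balance: absorbed = emitted ⇒ πR²·S(1−A) = 4πR²·σT_eq⁴, so T_eq⁴ = S(1−A)/(4σ).
T_eq = [6.27×10⁴ × 0.40 / (4 × 5.67×10⁻⁸)]^(1/4) = (1.10×10¹¹)^(1/4) = 577 K.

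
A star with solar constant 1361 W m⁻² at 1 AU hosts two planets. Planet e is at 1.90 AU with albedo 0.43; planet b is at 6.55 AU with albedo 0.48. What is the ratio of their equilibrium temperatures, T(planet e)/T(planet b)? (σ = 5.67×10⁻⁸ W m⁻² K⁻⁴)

T₁/T₂ ≈ 1.900

T_eq = [S₀(1−A)/(4σd²)]^(1/4), so T ∝ (1−A)^(1/4) / √d.
T₁ = [1361×0.57/(4×5.67×10⁻⁸×1.90²)]^(1/4) = 175.45 K.
T₂ = [1361×0.52/(4×5.67×10⁻⁸×6.55²)]^(1/4) = 92.35 K.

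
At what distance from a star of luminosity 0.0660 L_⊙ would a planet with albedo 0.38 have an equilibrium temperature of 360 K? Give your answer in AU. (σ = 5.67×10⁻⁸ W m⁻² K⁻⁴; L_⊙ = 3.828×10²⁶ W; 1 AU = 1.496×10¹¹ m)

d ≈ 0.121 AU

L = 0.0660 × 3.828×10²⁶ = 2.53×10²⁵ W.
From T_eq⁴ = L(1−A)/(16πσd²): d = √[L(1−A)/(16πσT_eq⁴)].
d = √[2.53×10²⁵ × 0.62 / (16π × 5.67×10⁻⁸ × (360)⁴)] = 1.81×10¹⁰ m = 0.121 AU.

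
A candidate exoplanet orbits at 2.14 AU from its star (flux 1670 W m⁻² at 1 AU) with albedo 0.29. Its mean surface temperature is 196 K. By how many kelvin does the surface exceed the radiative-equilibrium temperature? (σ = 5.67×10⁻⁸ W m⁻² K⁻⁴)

S = 1670/2.14² = 364.7 W m⁻².
T_eq = [S(1−A)/(4σ)]^(1/4) = [364.7×0.71/(4×5.67×10⁻⁸)]^(1/4) = 183.8 K.
ΔT = T_surf − T_eq = 196 − 183.8.

ΔT ≈ 12.2 K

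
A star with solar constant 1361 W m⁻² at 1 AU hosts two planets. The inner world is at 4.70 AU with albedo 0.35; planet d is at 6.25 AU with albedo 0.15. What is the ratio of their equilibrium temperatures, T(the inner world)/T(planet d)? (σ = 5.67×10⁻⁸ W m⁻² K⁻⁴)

T₁/T₂ ≈ 1.078

T_eq = [S₀(1−A)/(4σd²)]^(1/4), so T ∝ (1−A)^(1/4) / √d.
T₁ = [1361×0.65/(4×5.67×10⁻⁸×4.70²)]^(1/4) = 115.27 K.
T₂ = [1361×0.85/(4×5.67×10⁻⁸×6.25²)]^(1/4) = 106.90 K.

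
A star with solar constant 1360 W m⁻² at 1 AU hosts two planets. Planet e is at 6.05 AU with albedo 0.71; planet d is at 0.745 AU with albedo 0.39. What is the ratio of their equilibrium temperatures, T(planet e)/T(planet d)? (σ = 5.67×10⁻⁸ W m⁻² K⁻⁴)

T₁/T₂ ≈ 0.291

T_eq = [S₀(1−A)/(4σd²)]^(1/4), so T ∝ (1−A)^(1/4) / √d.
T₁ = [1360×0.29/(4×5.67×10⁻⁸×6.05²)]^(1/4) = 83.02 K.
T₂ = [1360×0.61/(4×5.67×10⁻⁸×0.745²)]^(1/4) = 284.92 K.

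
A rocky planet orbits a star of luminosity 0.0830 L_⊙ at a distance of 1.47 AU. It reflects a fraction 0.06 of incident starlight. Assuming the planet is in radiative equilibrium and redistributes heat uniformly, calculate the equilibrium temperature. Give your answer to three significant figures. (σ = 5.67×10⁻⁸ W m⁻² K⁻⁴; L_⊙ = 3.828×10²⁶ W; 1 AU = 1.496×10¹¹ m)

d = 1.47 AU = 2.20×10¹¹ m.
L = 0.0830 × 3.828×10²⁶ = 3.18×10²⁵ W.
Flux: S = L/(4πd²) = 3.18×10²⁵/(4π×(2.20×10¹¹)²) = 52.3 W m⁻².
Energy balance: absorbed = emitted ⇒ πR²·S(1−A) = 4πR²·σT_eq⁴, so T_eq⁴ = S(1−A)/(4σ).
T_eq = [52.3 × 0.94 / (4 × 5.67×10⁻⁸)]^(1/4) = (2.17×10⁸)^(1/4) = 121 K.

T_eq ≈ 121 K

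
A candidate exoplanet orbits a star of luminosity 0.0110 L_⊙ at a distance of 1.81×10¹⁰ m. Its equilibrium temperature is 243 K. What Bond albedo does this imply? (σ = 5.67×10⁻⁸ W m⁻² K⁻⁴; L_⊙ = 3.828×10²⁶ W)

L = 0.0110 × 3.828×10²⁶ = 4.21×10²⁴ W.
Flux: S = L/(4πd²) = 4.21×10²⁴/(4π×(1.81×10¹⁰)²) = 1020 W m⁻².
From T_eq⁴ = S(1−A)/(4σ): 1−A = 4σT_eq⁴/S.
1−A = 4 × 5.67×10⁻⁸ × (243)⁴ / 1020 = 0.773.

A ≈ 0.23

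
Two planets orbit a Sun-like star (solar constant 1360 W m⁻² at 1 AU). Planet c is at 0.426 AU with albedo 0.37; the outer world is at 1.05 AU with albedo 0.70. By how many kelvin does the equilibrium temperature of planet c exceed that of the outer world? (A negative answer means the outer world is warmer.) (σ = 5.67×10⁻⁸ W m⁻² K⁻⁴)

ΔT ≈ 178.9 K

T_eq = [S₀(1−A)/(4σd²)]^(1/4), so T ∝ (1−A)^(1/4) / √d.
T₁ = [1360×0.63/(4×5.67×10⁻⁸×0.426²)]^(1/4) = 379.84 K.
T₂ = [1360×0.30/(4×5.67×10⁻⁸×1.05²)]^(1/4) = 200.98 K.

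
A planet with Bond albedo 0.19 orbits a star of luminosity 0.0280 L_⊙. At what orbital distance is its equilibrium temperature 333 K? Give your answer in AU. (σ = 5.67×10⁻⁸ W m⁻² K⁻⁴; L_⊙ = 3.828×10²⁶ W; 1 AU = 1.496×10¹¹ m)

L = 0.0280 × 3.828×10²⁶ = 1.07×10²⁵ W.
From T_eq⁴ = L(1−A)/(16πσd²): d = √[L(1−A)/(16πσT_eq⁴)].
d = √[1.07×10²⁵ × 0.81 / (16π × 5.67×10⁻⁸ × (333)⁴)] = 1.57×10¹⁰ m = 0.105 AU.

d ≈ 0.105 AU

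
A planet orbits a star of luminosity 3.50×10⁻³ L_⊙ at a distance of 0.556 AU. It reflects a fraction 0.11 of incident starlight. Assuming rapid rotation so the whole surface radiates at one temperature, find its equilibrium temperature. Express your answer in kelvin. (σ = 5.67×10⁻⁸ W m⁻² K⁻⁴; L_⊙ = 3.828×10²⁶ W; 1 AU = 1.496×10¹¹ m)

d = 0.556 AU = 8.32×10¹⁰ m.
L = 3.50×10⁻³ × 3.828×10²⁶ = 1.34×10²⁴ W.
Flux: S = L/(4πd²) = 1.34×10²⁴/(4π×(8.32×10¹⁰)²) = 15.4 W m⁻².
Energy balance: absorbed = emitted ⇒ πR²·S(1−A) = 4πR²·σT_eq⁴, so T_eq⁴ = S(1−A)/(4σ).
T_eq = [15.4 × 0.89 / (4 × 5.67×10⁻⁸)]^(1/4) = (6.05×10⁷)^(1/4) = 88.2 K.

T_eq ≈ 88.2 K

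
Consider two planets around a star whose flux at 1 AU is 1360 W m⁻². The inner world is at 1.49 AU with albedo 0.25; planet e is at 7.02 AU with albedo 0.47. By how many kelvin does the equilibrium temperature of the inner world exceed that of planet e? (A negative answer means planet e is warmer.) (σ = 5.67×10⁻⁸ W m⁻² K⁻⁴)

ΔT ≈ 122.5 K

T_eq = [S₀(1−A)/(4σd²)]^(1/4), so T ∝ (1−A)^(1/4) / √d.
T₁ = [1360×0.75/(4×5.67×10⁻⁸×1.49²)]^(1/4) = 212.15 K.
T₂ = [1360×0.53/(4×5.67×10⁻⁸×7.02²)]^(1/4) = 89.61 K.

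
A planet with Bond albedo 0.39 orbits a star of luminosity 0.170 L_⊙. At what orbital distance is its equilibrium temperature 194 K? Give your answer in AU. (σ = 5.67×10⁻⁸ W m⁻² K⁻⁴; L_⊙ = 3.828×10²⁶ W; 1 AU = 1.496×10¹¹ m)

d ≈ 0.663 AU

L = 0.170 × 3.828×10²⁶ = 6.51×10²⁵ W.
From T_eq⁴ = L(1−A)/(16πσd²): d = √[L(1−A)/(16πσT_eq⁴)].
d = √[6.51×10²⁵ × 0.61 / (16π × 5.67×10⁻⁸ × (194)⁴)] = 9.92×10¹⁰ m = 0.663 AU.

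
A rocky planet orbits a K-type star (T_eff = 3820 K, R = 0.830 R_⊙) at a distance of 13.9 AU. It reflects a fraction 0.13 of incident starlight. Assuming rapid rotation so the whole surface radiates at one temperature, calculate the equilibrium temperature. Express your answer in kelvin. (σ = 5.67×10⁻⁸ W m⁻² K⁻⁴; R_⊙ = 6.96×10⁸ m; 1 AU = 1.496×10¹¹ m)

R_⋆ = 0.830 × 6.96×10⁸ = 5.78×10⁸ m.
d = 13.9 AU = 2.08×10¹² m.
L = 4πR_⋆²σT_⋆⁴ = 4π(5.78×10⁸)² × 5.67×10⁻⁸ × (3820)⁴ = 5.06×10²⁵ W.
S = L/(4πd²) = 0.932 W m⁻².
Energy balance: absorbed = emitted ⇒ πR²·S(1−A) = 4πR²·σT_eq⁴, so T_eq⁴ = S(1−A)/(4σ).
T_eq = [0.932 × 0.87 / (4 × 5.67×10⁻⁸)]^(1/4) = (3.57×10⁶)^(1/4) = 43.5 K.

T_eq ≈ 43.5 K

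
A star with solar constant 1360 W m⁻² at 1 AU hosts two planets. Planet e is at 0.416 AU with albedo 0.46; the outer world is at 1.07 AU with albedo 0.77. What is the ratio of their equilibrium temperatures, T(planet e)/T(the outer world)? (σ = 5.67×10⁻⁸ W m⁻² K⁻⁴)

T₁/T₂ ≈ 1.985

T_eq = [S₀(1−A)/(4σd²)]^(1/4), so T ∝ (1−A)^(1/4) / √d.
T₁ = [1360×0.54/(4×5.67×10⁻⁸×0.416²)]^(1/4) = 369.85 K.
T₂ = [1360×0.23/(4×5.67×10⁻⁸×1.07²)]^(1/4) = 186.30 K.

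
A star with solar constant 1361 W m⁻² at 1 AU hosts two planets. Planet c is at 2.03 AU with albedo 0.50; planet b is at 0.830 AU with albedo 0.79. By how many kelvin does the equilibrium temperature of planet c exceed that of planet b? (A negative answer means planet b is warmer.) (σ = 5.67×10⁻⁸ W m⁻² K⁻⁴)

T_eq = [S₀(1−A)/(4σd²)]^(1/4), so T ∝ (1−A)^(1/4) / √d.
T₁ = [1361×0.50/(4×5.67×10⁻⁸×2.03²)]^(1/4) = 164.27 K.
T₂ = [1361×0.21/(4×5.67×10⁻⁸×0.830²)]^(1/4) = 206.81 K.

ΔT ≈ -42.5 K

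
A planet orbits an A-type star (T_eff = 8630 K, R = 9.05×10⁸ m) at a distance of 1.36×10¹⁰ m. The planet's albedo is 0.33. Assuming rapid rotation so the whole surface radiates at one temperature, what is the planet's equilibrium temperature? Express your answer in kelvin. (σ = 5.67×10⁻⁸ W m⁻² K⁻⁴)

T_eq ≈ 1420 K

L = 4πR_⋆²σT_⋆⁴ = 4π(9.05×10⁸)² × 5.67×10⁻⁸ × (8630)⁴ = 3.24×10²⁷ W.
S = L/(4πd²) = 1.39×10⁶ W m⁻².
Energy balance: absorbed = emitted ⇒ πR²·S(1−A) = 4πR²·σT_eq⁴, so T_eq⁴ = S(1−A)/(4σ).
T_eq = [1.39×10⁶ × 0.67 / (4 × 5.67×10⁻⁸)]^(1/4) = (4.11×10¹²)^(1/4) = 1420 K.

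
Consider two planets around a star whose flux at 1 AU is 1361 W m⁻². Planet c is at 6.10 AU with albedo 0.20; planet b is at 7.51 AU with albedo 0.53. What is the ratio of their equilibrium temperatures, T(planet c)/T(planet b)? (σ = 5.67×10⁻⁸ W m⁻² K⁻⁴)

T_eq = [S₀(1−A)/(4σd²)]^(1/4), so T ∝ (1−A)^(1/4) / √d.
T₁ = [1361×0.80/(4×5.67×10⁻⁸×6.10²)]^(1/4) = 106.58 K.
T₂ = [1361×0.47/(4×5.67×10⁻⁸×7.51²)]^(1/4) = 84.09 K.

T₁/T₂ ≈ 1.267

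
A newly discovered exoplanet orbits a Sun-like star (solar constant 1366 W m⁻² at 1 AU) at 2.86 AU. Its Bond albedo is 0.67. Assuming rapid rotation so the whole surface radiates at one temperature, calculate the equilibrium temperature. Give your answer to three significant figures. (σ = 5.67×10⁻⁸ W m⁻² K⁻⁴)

T_eq ≈ 125 K

Flux at 2.86 AU: S = 1366/2.86² = 167 W m⁻².
Energy balance: absorbed = emitted ⇒ πR²·S(1−A) = 4πR²·σT_eq⁴, so T_eq⁴ = S(1−A)/(4σ).
T_eq = [167 × 0.33 / (4 × 5.67×10⁻⁸)]^(1/4) = (2.43×10⁸)^(1/4) = 125 K.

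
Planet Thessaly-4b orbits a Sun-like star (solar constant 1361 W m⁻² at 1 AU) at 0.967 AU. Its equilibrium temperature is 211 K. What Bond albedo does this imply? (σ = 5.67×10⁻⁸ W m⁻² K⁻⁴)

Flux at 0.967 AU: S = 1361/0.967² = 1460 W m⁻².
From T_eq⁴ = S(1−A)/(4σ): 1−A = 4σT_eq⁴/S.
1−A = 4 × 5.67×10⁻⁸ × (211)⁴ / 1460 = 0.309.

A ≈ 0.69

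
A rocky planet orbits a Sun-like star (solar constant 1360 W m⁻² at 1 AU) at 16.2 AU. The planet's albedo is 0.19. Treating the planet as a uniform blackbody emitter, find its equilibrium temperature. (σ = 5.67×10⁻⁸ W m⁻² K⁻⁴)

T_eq ≈ 65.6 K

Flux at 16.2 AU: S = 1360/16.2² = 5.18 W m⁻².
Energy balance: absorbed = emitted ⇒ πR²·S(1−A) = 4πR²·σT_eq⁴, so T_eq⁴ = S(1−A)/(4σ).
T_eq = [5.18 × 0.81 / (4 × 5.67×10⁻⁸)]^(1/4) = (1.85×10⁷)^(1/4) = 65.6 K.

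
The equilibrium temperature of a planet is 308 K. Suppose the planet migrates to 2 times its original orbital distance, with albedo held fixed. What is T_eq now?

T_eq ∝ L^(1/4) · d^(−1/2).
T′ = 308 / 2^(1/2) = 218 K.

T_eq ≈ 218 K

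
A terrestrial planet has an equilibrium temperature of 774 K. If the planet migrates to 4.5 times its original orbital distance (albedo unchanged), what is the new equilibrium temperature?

T_eq ∝ L^(1/4) · d^(−1/2).
T′ = 774 / 4.5^(1/2) = 365 K.

T_eq ≈ 365 K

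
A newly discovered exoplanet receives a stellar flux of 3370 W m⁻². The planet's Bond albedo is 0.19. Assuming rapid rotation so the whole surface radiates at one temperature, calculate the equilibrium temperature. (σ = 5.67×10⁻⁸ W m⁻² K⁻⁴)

Energy balance: absorbed = emitted ⇒ πR²·S(1−A) = 4πR²·σT_eq⁴, so T_eq⁴ = S(1−A)/(4σ).
T_eq = [3370 × 0.81 / (4 × 5.67×10⁻⁸)]^(1/4) = (1.20×10¹⁰)^(1/4) = 331 K.

T_eq ≈ 331 K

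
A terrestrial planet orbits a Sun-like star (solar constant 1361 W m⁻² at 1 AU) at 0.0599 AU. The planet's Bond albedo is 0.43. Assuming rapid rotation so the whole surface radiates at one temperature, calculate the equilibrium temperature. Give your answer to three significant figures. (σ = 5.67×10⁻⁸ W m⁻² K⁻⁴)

T_eq ≈ 988 K

Flux at 0.0599 AU: S = 1361/0.0599² = 3.79×10⁵ W m⁻².
Energy balance: absorbed = emitted ⇒ πR²·S(1−A) = 4πR²·σT_eq⁴, so T_eq⁴ = S(1−A)/(4σ).
T_eq = [3.79×10⁵ × 0.57 / (4 × 5.67×10⁻⁸)]^(1/4) = (9.53×10¹¹)^(1/4) = 988 K.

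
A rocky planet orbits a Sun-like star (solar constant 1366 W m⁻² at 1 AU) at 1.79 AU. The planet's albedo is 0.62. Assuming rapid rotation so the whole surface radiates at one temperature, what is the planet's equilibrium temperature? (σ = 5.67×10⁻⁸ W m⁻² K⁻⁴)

T_eq ≈ 163 K

Flux at 1.79 AU: S = 1366/1.79² = 426 W m⁻².
Energy balance: absorbed = emitted ⇒ πR²·S(1−A) = 4πR²·σT_eq⁴, so T_eq⁴ = S(1−A)/(4σ).
T_eq = [426 × 0.38 / (4 × 5.67×10⁻⁸)]^(1/4) = (7.14×10⁸)^(1/4) = 163 K.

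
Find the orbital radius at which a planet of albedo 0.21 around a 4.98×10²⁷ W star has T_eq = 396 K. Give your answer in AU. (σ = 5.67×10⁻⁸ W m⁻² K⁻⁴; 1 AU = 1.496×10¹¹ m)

From T_eq⁴ = L(1−A)/(16πσd²): d = √[L(1−A)/(16πσT_eq⁴)].
d = √[4.98×10²⁷ × 0.79 / (16π × 5.67×10⁻⁸ × (396)⁴)] = 2.37×10¹¹ m = 1.58 AU.

d ≈ 1.58 AU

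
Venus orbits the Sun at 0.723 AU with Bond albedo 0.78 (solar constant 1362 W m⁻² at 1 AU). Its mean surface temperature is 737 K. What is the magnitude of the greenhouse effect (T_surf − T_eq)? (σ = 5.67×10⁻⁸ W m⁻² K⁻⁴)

ΔT ≈ 512.8 K

S = 1362/0.723² = 2606 W m⁻².
T_eq = [S(1−A)/(4σ)]^(1/4) = [2606×0.22/(4×5.67×10⁻⁸)]^(1/4) = 224.2 K.
ΔT = T_surf − T_eq = 737 − 224.2.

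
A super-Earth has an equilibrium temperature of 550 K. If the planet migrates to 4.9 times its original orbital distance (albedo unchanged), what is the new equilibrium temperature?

T_eq ≈ 248 K

T_eq ∝ L^(1/4) · d^(−1/2).
T′ = 550 / 4.9^(1/2) = 248 K.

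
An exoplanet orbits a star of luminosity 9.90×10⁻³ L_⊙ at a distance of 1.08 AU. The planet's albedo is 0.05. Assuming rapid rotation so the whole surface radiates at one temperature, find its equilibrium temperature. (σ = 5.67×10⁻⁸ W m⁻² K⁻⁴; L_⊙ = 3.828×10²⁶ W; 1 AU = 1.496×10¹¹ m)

d = 1.08 AU = 1.62×10¹¹ m.
L = 9.90×10⁻³ × 3.828×10²⁶ = 3.79×10²⁴ W.
Flux: S = L/(4πd²) = 3.79×10²⁴/(4π×(1.62×10¹¹)²) = 11.6 W m⁻².
Energy balance: absorbed = emitted ⇒ πR²·S(1−A) = 4πR²·σT_eq⁴, so T_eq⁴ = S(1−A)/(4σ).
T_eq = [11.6 × 0.95 / (4 × 5.67×10⁻⁸)]^(1/4) = (4.84×10⁷)^(1/4) = 83.4 K.

T_eq ≈ 83.4 K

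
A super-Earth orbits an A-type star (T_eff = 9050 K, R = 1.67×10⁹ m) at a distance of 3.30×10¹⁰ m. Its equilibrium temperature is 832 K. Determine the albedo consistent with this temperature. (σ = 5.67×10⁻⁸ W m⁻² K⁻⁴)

L = 4πR_⋆²σT_⋆⁴ = 4π(1.67×10⁹)² × 5.67×10⁻⁸ × (9050)⁴ = 1.33×10²⁸ W.
S = L/(4πd²) = 9.74×10⁵ W m⁻².
From T_eq⁴ = S(1−A)/(4σ): 1−A = 4σT_eq⁴/S.
1−A = 4 × 5.67×10⁻⁸ × (832)⁴ / 9.74×10⁵ = 0.112.

A ≈ 0.89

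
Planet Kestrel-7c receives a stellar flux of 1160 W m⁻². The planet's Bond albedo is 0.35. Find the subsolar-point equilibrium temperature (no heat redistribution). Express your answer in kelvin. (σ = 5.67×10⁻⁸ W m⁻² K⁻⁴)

T_ss ≈ 340 K

At the subsolar point the surface absorbs S(1−A) and emits σT⁴ per unit area — no factor of 4, since only the local patch is in balance.
T = [1160 × 0.65 / 5.67×10⁻⁸]^(1/4) = (1.33×10¹⁰)^(1/4) = 340 K.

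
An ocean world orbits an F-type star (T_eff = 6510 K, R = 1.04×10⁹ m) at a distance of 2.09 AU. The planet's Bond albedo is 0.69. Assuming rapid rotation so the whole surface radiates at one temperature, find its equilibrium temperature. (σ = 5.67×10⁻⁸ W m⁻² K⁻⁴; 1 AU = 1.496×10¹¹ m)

d = 2.09 AU = 3.13×10¹¹ m.
L = 4πR_⋆²σT_⋆⁴ = 4π(1.04×10⁹)² × 5.67×10⁻⁸ × (6510)⁴ = 1.38×10²⁷ W.
S = L/(4πd²) = 1130 W m⁻².
Energy balance: absorbed = emitted ⇒ πR²·S(1−A) = 4πR²·σT_eq⁴, so T_eq⁴ = S(1−A)/(4σ).
T_eq = [1130 × 0.31 / (4 × 5.67×10⁻⁸)]^(1/4) = (1.54×10⁹)^(1/4) = 198 K.

T_eq ≈ 198 K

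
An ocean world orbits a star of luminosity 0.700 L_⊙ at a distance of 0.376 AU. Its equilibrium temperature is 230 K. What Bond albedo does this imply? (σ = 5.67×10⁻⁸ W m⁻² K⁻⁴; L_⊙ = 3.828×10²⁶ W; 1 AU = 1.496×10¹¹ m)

d = 0.376 AU = 5.62×10¹⁰ m.
L = 0.700 × 3.828×10²⁶ = 2.68×10²⁶ W.
Flux: S = L/(4πd²) = 2.68×10²⁶/(4π×(5.62×10¹⁰)²) = 6740 W m⁻².
From T_eq⁴ = S(1−A)/(4σ): 1−A = 4σT_eq⁴/S.
1−A = 4 × 5.67×10⁻⁸ × (230)⁴ / 6740 = 0.094.

A ≈ 0.91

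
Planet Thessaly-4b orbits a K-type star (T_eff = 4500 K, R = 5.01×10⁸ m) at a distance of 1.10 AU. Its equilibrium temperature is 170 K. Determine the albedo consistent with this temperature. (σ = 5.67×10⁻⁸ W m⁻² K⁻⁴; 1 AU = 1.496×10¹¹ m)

d = 1.10 AU = 1.65×10¹¹ m.
L = 4πR_⋆²σT_⋆⁴ = 4π(5.01×10⁸)² × 5.67×10⁻⁸ × (4500)⁴ = 7.33×10²⁵ W.
S = L/(4πd²) = 216 W m⁻².
From T_eq⁴ = S(1−A)/(4σ): 1−A = 4σT_eq⁴/S.
1−A = 4 × 5.67×10⁻⁸ × (170)⁴ / 216 = 0.879.

A ≈ 0.12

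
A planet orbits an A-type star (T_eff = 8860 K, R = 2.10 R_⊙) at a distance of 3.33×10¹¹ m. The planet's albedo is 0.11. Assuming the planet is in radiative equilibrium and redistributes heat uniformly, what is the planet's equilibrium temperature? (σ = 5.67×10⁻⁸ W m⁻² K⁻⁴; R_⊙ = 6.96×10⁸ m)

T_eq ≈ 403 K

R_⋆ = 2.10 × 6.96×10⁸ = 1.46×10⁹ m.
L = 4πR_⋆²σT_⋆⁴ = 4π(1.46×10⁹)² × 5.67×10⁻⁸ × (8860)⁴ = 9.38×10²⁷ W.
S = L/(4πd²) = 6730 W m⁻².
Energy balance: absorbed = emitted ⇒ πR²·S(1−A) = 4πR²·σT_eq⁴, so T_eq⁴ = S(1−A)/(4σ).
T_eq = [6730 × 0.89 / (4 × 5.67×10⁻⁸)]^(1/4) = (2.64×10¹⁰)^(1/4) = 403 K.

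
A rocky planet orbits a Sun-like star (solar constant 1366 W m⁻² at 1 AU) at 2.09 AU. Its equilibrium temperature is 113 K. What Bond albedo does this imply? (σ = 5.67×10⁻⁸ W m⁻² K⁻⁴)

A ≈ 0.88

Flux at 2.09 AU: S = 1366/2.09² = 313 W m⁻².
From T_eq⁴ = S(1−A)/(4σ): 1−A = 4σT_eq⁴/S.
1−A = 4 × 5.67×10⁻⁸ × (113)⁴ / 313 = 0.118.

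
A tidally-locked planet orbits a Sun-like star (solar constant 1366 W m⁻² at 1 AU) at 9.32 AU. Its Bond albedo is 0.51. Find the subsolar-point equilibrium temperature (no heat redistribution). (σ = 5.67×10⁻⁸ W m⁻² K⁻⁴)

T_ss ≈ 108 K

Flux at 9.32 AU: S = 1366/9.32² = 15.7 W m⁻².
At the subsolar point the surface absorbs S(1−A) and emits σT⁴ per unit area — no factor of 4, since only the local patch is in balance.
T = [15.7 × 0.49 / 5.67×10⁻⁸]^(1/4) = (1.36×10⁸)^(1/4) = 108 K.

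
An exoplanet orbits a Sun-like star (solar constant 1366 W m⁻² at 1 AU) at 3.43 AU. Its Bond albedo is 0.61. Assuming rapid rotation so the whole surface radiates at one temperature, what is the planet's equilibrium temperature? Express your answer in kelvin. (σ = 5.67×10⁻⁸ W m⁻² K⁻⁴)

T_eq ≈ 119 K

Flux at 3.43 AU: S = 1366/3.43² = 116 W m⁻².
Energy balance: absorbed = emitted ⇒ πR²·S(1−A) = 4πR²·σT_eq⁴, so T_eq⁴ = S(1−A)/(4σ).
T_eq = [116 × 0.39 / (4 × 5.67×10⁻⁸)]^(1/4) = (2.00×10⁸)^(1/4) = 119 K.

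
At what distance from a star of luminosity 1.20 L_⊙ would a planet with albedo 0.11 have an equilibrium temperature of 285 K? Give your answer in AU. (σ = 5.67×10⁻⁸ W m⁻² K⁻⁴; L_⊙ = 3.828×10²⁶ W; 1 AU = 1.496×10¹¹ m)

d ≈ 0.986 AU

L = 1.20 × 3.828×10²⁶ = 4.59×10²⁶ W.
From T_eq⁴ = L(1−A)/(16πσd²): d = √[L(1−A)/(16πσT_eq⁴)].
d = √[4.59×10²⁶ × 0.89 / (16π × 5.67×10⁻⁸ × (285)⁴)] = 1.47×10¹¹ m = 0.986 AU.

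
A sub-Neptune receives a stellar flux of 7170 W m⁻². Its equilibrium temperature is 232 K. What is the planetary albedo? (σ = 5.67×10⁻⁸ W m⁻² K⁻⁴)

From T_eq⁴ = S(1−A)/(4σ): 1−A = 4σT_eq⁴/S.
1−A = 4 × 5.67×10⁻⁸ × (232)⁴ / 7170 = 0.092.

A ≈ 0.91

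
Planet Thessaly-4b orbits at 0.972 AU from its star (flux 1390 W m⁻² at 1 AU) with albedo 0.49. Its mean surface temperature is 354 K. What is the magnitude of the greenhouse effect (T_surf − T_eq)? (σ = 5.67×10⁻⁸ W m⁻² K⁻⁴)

ΔT ≈ 114.2 K

S = 1390/0.972² = 1471 W m⁻².
T_eq = [S(1−A)/(4σ)]^(1/4) = [1471×0.51/(4×5.67×10⁻⁸)]^(1/4) = 239.8 K.
ΔT = T_surf − T_eq = 354 − 239.8.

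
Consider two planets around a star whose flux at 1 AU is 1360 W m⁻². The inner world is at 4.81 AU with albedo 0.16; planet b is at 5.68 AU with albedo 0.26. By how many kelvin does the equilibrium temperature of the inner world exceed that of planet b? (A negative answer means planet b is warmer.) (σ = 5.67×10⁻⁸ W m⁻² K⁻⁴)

T_eq = [S₀(1−A)/(4σd²)]^(1/4), so T ∝ (1−A)^(1/4) / √d.
T₁ = [1360×0.84/(4×5.67×10⁻⁸×4.81²)]^(1/4) = 121.47 K.
T₂ = [1360×0.74/(4×5.67×10⁻⁸×5.68²)]^(1/4) = 108.29 K.

ΔT ≈ 13.2 K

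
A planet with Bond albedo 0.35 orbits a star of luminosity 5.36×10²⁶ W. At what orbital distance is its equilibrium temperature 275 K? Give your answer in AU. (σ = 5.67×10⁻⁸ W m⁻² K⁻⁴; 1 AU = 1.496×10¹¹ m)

From T_eq⁴ = L(1−A)/(16πσd²): d = √[L(1−A)/(16πσT_eq⁴)].
d = √[5.36×10²⁶ × 0.65 / (16π × 5.67×10⁻⁸ × (275)⁴)] = 1.46×10¹¹ m = 0.977 AU.

d ≈ 0.977 AU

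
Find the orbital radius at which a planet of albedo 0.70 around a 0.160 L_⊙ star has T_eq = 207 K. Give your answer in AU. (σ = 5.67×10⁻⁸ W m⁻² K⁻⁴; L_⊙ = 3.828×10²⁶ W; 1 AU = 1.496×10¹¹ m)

d ≈ 0.396 AU

L = 0.160 × 3.828×10²⁶ = 6.12×10²⁵ W.
From T_eq⁴ = L(1−A)/(16πσd²): d = √[L(1−A)/(16πσT_eq⁴)].
d = √[6.12×10²⁵ × 0.30 / (16π × 5.67×10⁻⁸ × (207)⁴)] = 5.93×10¹⁰ m = 0.396 AU.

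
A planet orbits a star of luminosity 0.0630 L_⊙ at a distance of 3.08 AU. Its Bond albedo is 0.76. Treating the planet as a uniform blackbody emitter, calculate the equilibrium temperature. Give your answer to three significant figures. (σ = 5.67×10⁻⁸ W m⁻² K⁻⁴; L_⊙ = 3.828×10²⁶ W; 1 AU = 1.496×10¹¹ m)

d = 3.08 AU = 4.61×10¹¹ m.
L = 0.0630 × 3.828×10²⁶ = 2.41×10²⁵ W.
Flux: S = L/(4πd²) = 2.41×10²⁵/(4π×(4.61×10¹¹)²) = 9.04 W m⁻².
Energy balance: absorbed = emitted ⇒ πR²·S(1−A) = 4πR²·σT_eq⁴, so T_eq⁴ = S(1−A)/(4σ).
T_eq = [9.04 × 0.24 / (4 × 5.67×10⁻⁸)]^(1/4) = (9.57×10⁶)^(1/4) = 55.6 K.

T_eq ≈ 55.6 K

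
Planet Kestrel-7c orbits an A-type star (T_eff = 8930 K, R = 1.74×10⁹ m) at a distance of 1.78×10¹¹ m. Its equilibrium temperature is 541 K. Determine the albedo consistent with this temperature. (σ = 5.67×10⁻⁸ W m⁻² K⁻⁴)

L = 4πR_⋆²σT_⋆⁴ = 4π(1.74×10⁹)² × 5.67×10⁻⁸ × (8930)⁴ = 1.37×10²⁸ W.
S = L/(4πd²) = 3.45×10⁴ W m⁻².
From T_eq⁴ = S(1−A)/(4σ): 1−A = 4σT_eq⁴/S.
1−A = 4 × 5.67×10⁻⁸ × (541)⁴ / 3.45×10⁴ = 0.564.

A ≈ 0.44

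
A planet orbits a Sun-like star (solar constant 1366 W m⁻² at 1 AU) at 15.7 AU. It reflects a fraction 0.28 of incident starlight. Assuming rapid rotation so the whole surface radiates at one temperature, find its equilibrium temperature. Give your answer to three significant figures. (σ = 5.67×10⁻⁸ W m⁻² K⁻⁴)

Flux at 15.7 AU: S = 1366/15.7² = 5.54 W m⁻².
Energy balance: absorbed = emitted ⇒ πR²·S(1−A) = 4πR²·σT_eq⁴, so T_eq⁴ = S(1−A)/(4σ).
T_eq = [5.54 × 0.72 / (4 × 5.67×10⁻⁸)]^(1/4) = (1.76×10⁷)^(1/4) = 64.8 K.

T_eq ≈ 64.8 K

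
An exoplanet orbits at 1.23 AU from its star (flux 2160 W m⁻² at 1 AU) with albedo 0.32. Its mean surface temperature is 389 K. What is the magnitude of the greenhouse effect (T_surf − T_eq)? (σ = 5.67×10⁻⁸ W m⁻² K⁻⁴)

S = 2160/1.23² = 1428 W m⁻².
T_eq = [S(1−A)/(4σ)]^(1/4) = [1428×0.68/(4×5.67×10⁻⁸)]^(1/4) = 255.8 K.
ΔT = T_surf − T_eq = 389 − 255.8.

ΔT ≈ 133.2 K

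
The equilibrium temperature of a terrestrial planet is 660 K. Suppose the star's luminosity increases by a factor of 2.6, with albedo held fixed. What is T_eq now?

T_eq ∝ L^(1/4) · d^(−1/2).
T′ = 660 × 2.6^(1/4) = 838 K.

T_eq ≈ 838 K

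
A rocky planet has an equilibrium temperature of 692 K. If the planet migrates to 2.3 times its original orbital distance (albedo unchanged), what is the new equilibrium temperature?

T_eq ∝ L^(1/4) · d^(−1/2).
T′ = 692 / 2.3^(1/2) = 456 K.

T_eq ≈ 456 K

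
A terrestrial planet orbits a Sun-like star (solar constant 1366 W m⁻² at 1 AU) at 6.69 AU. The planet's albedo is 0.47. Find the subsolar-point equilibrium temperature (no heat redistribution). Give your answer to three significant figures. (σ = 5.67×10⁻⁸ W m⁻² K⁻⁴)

T_ss ≈ 130 K

Flux at 6.69 AU: S = 1366/6.69² = 30.5 W m⁻².
At the subsolar point the surface absorbs S(1−A) and emits σT⁴ per unit area — no factor of 4, since only the local patch is in balance.
T = [30.5 × 0.53 / 5.67×10⁻⁸]^(1/4) = (2.85×10⁸)^(1/4) = 130 K.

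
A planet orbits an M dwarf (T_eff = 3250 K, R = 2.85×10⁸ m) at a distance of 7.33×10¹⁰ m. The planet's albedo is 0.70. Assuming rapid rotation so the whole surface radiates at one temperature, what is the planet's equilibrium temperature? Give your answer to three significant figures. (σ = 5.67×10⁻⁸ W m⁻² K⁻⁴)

L = 4πR_⋆²σT_⋆⁴ = 4π(2.85×10⁸)² × 5.67×10⁻⁸ × (3250)⁴ = 6.46×10²⁴ W.
S = L/(4πd²) = 95.6 W m⁻².
Energy balance: absorbed = emitted ⇒ πR²·S(1−A) = 4πR²·σT_eq⁴, so T_eq⁴ = S(1−A)/(4σ).
T_eq = [95.6 × 0.30 / (4 × 5.67×10⁻⁸)]^(1/4) = (1.26×10⁸)^(1/4) = 106 K.

T_eq ≈ 106 K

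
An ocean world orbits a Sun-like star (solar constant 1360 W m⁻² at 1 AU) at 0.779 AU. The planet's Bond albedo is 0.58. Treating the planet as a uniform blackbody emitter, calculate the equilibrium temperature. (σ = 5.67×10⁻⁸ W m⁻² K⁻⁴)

T_eq ≈ 254 K

Flux at 0.779 AU: S = 1360/0.779² = 2240 W m⁻².
Energy balance: absorbed = emitted ⇒ πR²·S(1−A) = 4πR²·σT_eq⁴, so T_eq⁴ = S(1−A)/(4σ).
T_eq = [2240 × 0.42 / (4 × 5.67×10⁻⁸)]^(1/4) = (4.15×10⁹)^(1/4) = 254 K.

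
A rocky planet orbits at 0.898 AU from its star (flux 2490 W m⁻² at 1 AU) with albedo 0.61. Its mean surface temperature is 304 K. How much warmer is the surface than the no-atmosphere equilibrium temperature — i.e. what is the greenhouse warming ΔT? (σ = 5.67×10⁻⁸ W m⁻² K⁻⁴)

ΔT ≈ 34.1 K

S = 2490/0.898² = 3088 W m⁻².
T_eq = [S(1−A)/(4σ)]^(1/4) = [3088×0.39/(4×5.67×10⁻⁸)]^(1/4) = 269.9 K.
ΔT = T_surf − T_eq = 304 − 269.9.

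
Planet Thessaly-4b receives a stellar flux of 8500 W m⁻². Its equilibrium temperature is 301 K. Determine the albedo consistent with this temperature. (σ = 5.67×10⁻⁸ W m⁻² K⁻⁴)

A ≈ 0.78

From T_eq⁴ = S(1−A)/(4σ): 1−A = 4σT_eq⁴/S.
1−A = 4 × 5.67×10⁻⁸ × (301)⁴ / 8500 = 0.219.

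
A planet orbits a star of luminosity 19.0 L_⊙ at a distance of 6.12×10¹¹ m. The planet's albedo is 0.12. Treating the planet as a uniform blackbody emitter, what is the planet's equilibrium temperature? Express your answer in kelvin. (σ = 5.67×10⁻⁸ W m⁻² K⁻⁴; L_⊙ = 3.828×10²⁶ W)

L = 19.0 × 3.828×10²⁶ = 7.27×10²⁷ W.
Flux: S = L/(4πd²) = 7.27×10²⁷/(4π×(6.12×10¹¹)²) = 1550 W m⁻².
Energy balance: absorbed = emitted ⇒ πR²·S(1−A) = 4πR²·σT_eq⁴, so T_eq⁴ = S(1−A)/(4σ).
T_eq = [1550 × 0.88 / (4 × 5.67×10⁻⁸)]^(1/4) = (6.00×10⁹)^(1/4) = 278 K.

T_eq ≈ 278 K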